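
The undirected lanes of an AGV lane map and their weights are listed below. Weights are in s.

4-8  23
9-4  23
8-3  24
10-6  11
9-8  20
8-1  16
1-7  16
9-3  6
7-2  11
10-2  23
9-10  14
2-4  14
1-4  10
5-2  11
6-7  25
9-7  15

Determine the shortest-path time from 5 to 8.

48 s

Candidate routes:
5 → 2 → 4 → 8: 11+14+23 = 48
5 → 2 → 7 → 1 → 8: 11+11+16+16 = 54
5 → 2 → 4 → 1 → 8: 11+14+10+16 = 51
The minimum is 48 s via 5 → 2 → 4 → 8.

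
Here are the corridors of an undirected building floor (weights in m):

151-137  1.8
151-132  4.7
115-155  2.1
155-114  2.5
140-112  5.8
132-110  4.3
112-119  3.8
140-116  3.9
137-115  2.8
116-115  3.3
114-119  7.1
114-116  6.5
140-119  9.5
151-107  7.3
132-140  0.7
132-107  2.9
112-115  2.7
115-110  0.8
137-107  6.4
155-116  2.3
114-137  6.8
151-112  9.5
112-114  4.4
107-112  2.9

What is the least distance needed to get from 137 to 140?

7.2 m

Enumerating some paths:
137 → 115 → 110 → 132 → 140: 2.8+0.8+4.3+0.7 = 8.6
137 → 151 → 132 → 140: 1.8+4.7+0.7 = 7.2
The minimum is 7.2 m via 137 → 151 → 132 → 140.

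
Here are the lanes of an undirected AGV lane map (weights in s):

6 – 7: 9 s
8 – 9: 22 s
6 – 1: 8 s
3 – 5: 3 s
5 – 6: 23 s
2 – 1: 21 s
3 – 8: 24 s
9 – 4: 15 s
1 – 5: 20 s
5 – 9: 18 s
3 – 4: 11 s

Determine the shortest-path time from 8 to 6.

Compare a few routes:
8 - 9 - 5 - 6: 22+18+23 = 63
8 - 3 - 5 - 1 - 6: 24+3+20+8 = 55
8 - 3 - 5 - 6: 24+3+23 = 50
The minimum is 50 s via 8 - 3 - 5 - 6.

50 s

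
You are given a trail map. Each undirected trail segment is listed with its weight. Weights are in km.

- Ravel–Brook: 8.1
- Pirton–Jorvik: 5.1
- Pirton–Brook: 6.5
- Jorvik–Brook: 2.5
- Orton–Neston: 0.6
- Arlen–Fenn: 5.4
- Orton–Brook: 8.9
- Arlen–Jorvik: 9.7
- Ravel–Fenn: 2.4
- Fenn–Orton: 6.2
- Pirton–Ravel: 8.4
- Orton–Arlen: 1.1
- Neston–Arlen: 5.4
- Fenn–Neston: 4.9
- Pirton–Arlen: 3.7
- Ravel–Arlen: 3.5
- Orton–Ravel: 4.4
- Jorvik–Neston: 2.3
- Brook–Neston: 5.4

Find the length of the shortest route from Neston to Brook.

Compare a few routes:
Neston → Orton → Arlen → Pirton → Brook: 0.6+1.1+3.7+6.5 = 11.9
Neston → Orton → Brook: 0.6+8.9 = 9.5
Neston → Brook: 5.4 = 5.4
Neston → Jorvik → Brook: 2.3+2.5 = 4.8
Cheapest is Neston → Jorvik → Brook at 4.8 km.

4.8 km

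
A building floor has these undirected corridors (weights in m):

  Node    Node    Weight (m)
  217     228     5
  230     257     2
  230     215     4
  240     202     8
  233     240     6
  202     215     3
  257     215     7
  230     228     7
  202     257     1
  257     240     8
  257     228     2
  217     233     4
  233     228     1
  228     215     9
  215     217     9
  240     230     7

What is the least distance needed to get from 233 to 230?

Compare a few routes:
233 - 228 - 230: 1+7 = 8
233 - 228 - 257 - 230: 1+2+2 = 5
Cheapest is 233 - 228 - 257 - 230 at 5 m.

5 m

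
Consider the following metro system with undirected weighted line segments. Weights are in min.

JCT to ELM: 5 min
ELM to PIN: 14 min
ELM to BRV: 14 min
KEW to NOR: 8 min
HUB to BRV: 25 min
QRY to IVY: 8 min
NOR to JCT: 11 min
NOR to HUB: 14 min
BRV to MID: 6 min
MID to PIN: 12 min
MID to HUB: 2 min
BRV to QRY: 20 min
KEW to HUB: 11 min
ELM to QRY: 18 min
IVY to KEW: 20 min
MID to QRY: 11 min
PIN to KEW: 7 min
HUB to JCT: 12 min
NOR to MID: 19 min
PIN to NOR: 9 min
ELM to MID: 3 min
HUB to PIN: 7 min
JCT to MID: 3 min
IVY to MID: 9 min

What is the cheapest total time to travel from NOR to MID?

Shortest distances from NOR:
NOR: 0
KEW: 8  (via NOR)
PIN: 9  (via NOR)
JCT: 11  (via NOR)
HUB: 14  (via NOR)
MID: 14  (via JCT)
Shortest route: NOR–JCT–MID = 14 min.

14 min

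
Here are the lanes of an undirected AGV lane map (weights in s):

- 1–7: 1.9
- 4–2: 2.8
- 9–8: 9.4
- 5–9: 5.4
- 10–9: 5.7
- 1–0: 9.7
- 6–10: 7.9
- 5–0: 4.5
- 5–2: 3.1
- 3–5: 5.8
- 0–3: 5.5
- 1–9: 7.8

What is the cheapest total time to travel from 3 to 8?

Shortest distances from 3:
3: 0
0: 5.5  (via 3)
5: 5.8  (via 3)
2: 8.9  (via 5)
9: 11.2  (via 5)
4: 11.7  (via 2)
1: 15.2  (via 0)
10: 16.9  (via 9)
7: 17.1  (via 1)
8: 20.6  (via 9)
Shortest route: 3 → 5 → 9 → 8 = 20.6 s.

20.6 s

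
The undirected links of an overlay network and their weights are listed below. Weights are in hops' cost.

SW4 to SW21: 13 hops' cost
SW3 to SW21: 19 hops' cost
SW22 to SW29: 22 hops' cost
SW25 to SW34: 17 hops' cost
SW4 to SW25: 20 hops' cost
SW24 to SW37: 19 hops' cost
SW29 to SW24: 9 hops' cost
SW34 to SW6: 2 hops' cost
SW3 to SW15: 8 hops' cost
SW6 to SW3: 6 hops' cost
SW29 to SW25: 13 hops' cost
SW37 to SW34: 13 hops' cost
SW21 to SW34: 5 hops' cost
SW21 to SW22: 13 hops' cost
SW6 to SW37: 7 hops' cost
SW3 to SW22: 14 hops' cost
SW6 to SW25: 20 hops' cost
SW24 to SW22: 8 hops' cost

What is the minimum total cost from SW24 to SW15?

30 hops' cost

Shortest distances from SW24:
SW24: 0
SW22: 8  (via SW24)
SW29: 9  (via SW24)
SW37: 19  (via SW24)
SW21: 21  (via SW22)
SW3: 22  (via SW22)
SW25: 22  (via SW29)
SW6: 26  (via SW37)
SW34: 26  (via SW21)
SW15: 30  (via SW3)
Shortest route: SW24 → SW22 → SW3 → SW15 = 30 hops' cost.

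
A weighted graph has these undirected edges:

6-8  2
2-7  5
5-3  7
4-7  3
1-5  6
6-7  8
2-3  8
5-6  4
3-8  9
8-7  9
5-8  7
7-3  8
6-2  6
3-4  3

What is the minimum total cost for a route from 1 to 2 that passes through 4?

24

Best 1 to 4: 1–5–3–4 costing 16
Shortest 4→2: 4–7–2 = 8
Total via 4: 16 + 8 = 24.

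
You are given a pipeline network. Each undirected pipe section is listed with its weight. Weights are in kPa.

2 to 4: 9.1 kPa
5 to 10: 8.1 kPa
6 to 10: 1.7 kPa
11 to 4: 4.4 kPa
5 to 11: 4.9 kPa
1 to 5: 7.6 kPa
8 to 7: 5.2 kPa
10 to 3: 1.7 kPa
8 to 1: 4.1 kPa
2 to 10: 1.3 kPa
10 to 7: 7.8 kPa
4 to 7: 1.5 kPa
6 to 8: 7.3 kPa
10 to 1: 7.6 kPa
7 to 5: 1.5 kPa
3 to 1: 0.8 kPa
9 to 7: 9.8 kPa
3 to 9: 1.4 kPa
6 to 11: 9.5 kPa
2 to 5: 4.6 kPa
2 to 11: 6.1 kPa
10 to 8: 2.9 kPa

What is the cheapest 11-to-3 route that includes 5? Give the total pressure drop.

12.5 kPa

Shortest 11→5: 11–5 = 4.9
Best 5 to 3: 5–2–10–3 costing 7.6
Total via 5: 4.9 + 7.6 = 12.5 kPa.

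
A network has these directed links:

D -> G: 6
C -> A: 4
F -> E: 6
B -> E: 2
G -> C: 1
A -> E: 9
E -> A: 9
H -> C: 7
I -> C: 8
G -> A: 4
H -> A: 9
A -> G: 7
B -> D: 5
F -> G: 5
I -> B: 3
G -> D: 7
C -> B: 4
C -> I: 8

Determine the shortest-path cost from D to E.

Shortest distances from D:
D: 0
G: 6  (via D)
C: 7  (via G)
A: 10  (via G)
B: 11  (via C)
E: 13  (via B)
Shortest route: D → G → C → B → E = 13.

13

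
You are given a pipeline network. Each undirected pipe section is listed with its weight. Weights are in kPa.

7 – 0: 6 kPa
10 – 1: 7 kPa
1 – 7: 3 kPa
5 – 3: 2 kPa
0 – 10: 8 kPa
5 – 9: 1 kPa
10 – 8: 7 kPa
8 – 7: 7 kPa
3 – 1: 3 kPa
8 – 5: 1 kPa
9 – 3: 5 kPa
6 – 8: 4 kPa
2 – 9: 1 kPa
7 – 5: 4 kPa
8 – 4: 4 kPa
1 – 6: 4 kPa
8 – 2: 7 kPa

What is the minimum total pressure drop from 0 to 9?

11 kPa

Candidate routes:
0 → 7 → 5 → 9: 6+4+1 = 11
0 → 7 → 8 → 5 → 9: 6+7+1+1 = 15
0 → 7 → 1 → 3 → 5 → 9: 6+3+3+2+1 = 15
0 → 10 → 8 → 5 → 9: 8+7+1+1 = 17
The minimum is 11 kPa via 0 → 7 → 5 → 9.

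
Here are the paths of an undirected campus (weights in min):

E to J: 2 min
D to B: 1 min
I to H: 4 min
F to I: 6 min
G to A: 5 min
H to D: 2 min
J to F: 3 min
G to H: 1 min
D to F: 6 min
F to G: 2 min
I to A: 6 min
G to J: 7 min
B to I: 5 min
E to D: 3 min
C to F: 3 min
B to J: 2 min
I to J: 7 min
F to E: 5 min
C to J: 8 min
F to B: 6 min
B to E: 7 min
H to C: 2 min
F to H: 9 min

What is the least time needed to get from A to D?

Enumerating some paths:
A–I–H–D: 6+4+2 = 12
A–G–H–D: 5+1+2 = 8
The minimum is 8 min via A–G–H–D.

8 min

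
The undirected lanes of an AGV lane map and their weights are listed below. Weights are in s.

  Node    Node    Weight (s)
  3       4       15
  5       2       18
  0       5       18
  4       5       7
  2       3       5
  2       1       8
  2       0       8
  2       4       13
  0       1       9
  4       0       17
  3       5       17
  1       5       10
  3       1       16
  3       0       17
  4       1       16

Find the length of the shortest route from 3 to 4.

15 s

Running Dijkstra from 3:
3: 0
2: 5  (via 3)
0: 13  (via 2)
1: 13  (via 2)
4: 15  (via 3)
Shortest route: 3–4 = 15 s.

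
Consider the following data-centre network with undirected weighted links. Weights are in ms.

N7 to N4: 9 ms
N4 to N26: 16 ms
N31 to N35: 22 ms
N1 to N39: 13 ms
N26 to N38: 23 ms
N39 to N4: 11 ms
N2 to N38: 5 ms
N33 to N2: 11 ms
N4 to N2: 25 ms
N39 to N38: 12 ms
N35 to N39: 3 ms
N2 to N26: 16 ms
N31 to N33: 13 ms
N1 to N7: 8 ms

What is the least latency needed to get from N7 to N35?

23 ms

Enumerating some paths:
N7 → N1 → N39 → N35: 8+13+3 = 24
N7 → N4 → N39 → N35: 9+11+3 = 23
Cheapest is N7 → N4 → N39 → N35 at 23 ms.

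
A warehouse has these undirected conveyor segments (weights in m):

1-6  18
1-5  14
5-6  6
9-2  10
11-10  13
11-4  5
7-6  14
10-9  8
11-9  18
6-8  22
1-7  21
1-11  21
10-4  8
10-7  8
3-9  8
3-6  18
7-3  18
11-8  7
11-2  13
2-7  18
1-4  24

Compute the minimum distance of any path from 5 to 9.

Running Dijkstra from 5:
5: 0
6: 6  (via 5)
1: 14  (via 5)
7: 20  (via 6)
3: 24  (via 6)
8: 28  (via 6)
10: 28  (via 7)
9: 32  (via 3)
Shortest route: 5–6–3–9 = 32 m.

32 m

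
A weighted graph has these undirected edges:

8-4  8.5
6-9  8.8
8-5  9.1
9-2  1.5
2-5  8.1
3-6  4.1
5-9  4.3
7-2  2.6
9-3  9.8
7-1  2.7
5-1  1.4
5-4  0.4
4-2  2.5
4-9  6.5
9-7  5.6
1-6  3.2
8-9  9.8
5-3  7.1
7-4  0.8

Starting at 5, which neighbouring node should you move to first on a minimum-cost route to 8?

Compare a few routes:
5 - 8: 9.1 = 9.1
5 - 4 - 8: 0.4+8.5 = 8.9
5 - 9 - 8: 4.3+9.8 = 14.1
5 - 1 - 7 - 4 - 8: 1.4+2.7+0.8+8.5 = 13.4
The minimum is 8.9 via 5 - 4 - 8.
So from 5 the first move is to 4.

4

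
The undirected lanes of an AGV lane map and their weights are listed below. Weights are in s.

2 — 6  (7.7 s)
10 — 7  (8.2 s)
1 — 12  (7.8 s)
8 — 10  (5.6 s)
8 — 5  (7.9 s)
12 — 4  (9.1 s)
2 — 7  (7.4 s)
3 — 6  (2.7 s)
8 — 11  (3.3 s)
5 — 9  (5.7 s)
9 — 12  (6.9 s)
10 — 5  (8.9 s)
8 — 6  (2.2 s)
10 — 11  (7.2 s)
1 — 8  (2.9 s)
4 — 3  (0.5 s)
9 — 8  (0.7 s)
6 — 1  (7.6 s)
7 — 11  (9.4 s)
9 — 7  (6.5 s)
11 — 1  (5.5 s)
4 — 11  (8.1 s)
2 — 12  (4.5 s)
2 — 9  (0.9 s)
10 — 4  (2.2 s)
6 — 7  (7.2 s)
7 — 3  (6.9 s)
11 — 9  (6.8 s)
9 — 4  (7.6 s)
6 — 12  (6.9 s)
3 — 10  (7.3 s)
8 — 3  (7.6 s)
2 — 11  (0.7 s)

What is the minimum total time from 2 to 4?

7 s

Shortest distances from 2:
2: 0
11: 0.7  (via 2)
9: 0.9  (via 2)
8: 1.6  (via 9)
6: 3.8  (via 8)
1: 4.5  (via 8)
12: 4.5  (via 2)
3: 6.5  (via 6)
5: 6.6  (via 9)
4: 7  (via 3)
Shortest route: 2–9–8–6–3–4 = 7 s.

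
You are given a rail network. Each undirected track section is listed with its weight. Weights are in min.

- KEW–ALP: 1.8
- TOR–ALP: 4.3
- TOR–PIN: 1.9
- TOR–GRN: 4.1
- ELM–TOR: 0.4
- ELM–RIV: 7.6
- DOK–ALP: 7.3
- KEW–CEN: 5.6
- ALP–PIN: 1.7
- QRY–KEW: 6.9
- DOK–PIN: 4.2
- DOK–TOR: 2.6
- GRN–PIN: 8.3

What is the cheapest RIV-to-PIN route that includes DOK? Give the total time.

14.8 min

Shortest RIV→DOK: RIV → ELM → TOR → DOK = 10.6
Shortest DOK→PIN: DOK → PIN = 4.2
Total via DOK: 10.6 + 4.2 = 14.8 min.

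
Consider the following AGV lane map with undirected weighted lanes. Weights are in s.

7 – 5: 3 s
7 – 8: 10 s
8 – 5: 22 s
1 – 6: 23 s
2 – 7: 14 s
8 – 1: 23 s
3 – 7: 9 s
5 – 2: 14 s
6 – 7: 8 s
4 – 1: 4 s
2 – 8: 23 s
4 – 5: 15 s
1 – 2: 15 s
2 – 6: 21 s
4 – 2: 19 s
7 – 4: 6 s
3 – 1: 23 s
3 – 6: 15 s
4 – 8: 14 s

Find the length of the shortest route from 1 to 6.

Enumerating some paths:
1 → 6: 23 = 23
1 → 4 → 5 → 7 → 6: 4+15+3+8 = 30
1 → 4 → 7 → 6: 4+6+8 = 18
The minimum is 18 s via 1 → 4 → 7 → 6.

18 s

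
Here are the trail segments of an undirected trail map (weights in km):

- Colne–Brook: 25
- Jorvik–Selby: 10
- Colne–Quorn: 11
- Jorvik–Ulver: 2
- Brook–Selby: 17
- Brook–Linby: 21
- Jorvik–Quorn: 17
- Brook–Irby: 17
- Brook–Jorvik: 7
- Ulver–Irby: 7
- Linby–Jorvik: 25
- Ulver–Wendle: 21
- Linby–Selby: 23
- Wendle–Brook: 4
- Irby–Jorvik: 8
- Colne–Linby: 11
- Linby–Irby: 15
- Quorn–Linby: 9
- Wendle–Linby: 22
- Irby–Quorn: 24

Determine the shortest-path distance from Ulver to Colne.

30 km

Candidate routes:
Ulver → Irby → Linby → Colne: 7+15+11 = 33
Ulver → Jorvik → Quorn → Colne: 2+17+11 = 30
The minimum is 30 km via Ulver → Jorvik → Quorn → Colne.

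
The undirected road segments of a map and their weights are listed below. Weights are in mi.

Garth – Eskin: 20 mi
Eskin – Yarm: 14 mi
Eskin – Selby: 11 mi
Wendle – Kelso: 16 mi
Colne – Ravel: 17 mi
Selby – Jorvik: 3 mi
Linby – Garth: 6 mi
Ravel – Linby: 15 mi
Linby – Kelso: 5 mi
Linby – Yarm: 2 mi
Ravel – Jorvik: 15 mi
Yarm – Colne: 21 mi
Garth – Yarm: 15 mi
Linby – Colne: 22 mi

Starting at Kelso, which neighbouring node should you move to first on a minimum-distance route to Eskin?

Linby

Enumerating some paths:
Kelso → Linby → Garth → Yarm → Eskin: 5+6+15+14 = 40
Kelso → Linby → Garth → Eskin: 5+6+20 = 31
Kelso → Linby → Yarm → Garth → Eskin: 5+2+15+20 = 42
Kelso → Linby → Yarm → Eskin: 5+2+14 = 21
Cheapest is Kelso → Linby → Yarm → Eskin at 21 mi.
So from Kelso the first move is to Linby.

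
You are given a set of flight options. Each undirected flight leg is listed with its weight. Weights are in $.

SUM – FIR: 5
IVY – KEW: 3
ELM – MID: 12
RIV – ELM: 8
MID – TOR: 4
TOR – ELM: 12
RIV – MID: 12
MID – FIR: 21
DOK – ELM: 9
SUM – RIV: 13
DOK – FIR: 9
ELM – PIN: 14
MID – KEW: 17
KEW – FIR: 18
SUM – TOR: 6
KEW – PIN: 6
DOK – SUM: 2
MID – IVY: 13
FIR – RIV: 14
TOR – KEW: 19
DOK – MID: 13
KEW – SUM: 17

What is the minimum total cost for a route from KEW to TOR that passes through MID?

Shortest KEW→MID: KEW–IVY–MID = 16
Shortest MID→TOR: MID–TOR = 4
Total via MID: 16 + 4 = $20.

$20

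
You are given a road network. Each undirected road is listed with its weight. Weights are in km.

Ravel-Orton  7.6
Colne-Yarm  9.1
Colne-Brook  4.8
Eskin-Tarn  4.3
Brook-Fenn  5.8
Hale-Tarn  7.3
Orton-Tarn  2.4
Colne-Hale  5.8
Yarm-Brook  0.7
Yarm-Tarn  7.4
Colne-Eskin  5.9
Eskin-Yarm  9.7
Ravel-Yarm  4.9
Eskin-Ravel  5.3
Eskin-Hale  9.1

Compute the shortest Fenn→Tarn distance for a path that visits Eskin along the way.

Shortest Fenn→Eskin: Fenn–Brook–Yarm–Eskin = 16.2
Shortest Eskin→Tarn: Eskin–Tarn = 4.3
Total via Eskin: 16.2 + 4.3 = 20.5 km.

20.5 km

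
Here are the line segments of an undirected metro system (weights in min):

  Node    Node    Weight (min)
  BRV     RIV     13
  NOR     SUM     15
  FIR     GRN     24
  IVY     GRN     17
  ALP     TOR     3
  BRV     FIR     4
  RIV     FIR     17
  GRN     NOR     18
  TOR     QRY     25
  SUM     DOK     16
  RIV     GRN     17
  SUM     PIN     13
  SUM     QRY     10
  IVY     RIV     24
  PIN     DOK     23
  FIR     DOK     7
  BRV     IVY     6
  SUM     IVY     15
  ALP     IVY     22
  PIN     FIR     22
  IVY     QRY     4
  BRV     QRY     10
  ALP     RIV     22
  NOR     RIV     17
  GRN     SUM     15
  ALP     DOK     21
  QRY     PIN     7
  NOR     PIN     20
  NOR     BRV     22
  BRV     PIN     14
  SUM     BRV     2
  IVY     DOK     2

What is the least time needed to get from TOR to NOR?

Enumerating some paths:
TOR–ALP–RIV–NOR: 3+22+17 = 42
TOR–ALP–IVY–BRV–SUM–NOR: 3+22+6+2+15 = 48
Cheapest is TOR–ALP–RIV–NOR at 42 min.

42 min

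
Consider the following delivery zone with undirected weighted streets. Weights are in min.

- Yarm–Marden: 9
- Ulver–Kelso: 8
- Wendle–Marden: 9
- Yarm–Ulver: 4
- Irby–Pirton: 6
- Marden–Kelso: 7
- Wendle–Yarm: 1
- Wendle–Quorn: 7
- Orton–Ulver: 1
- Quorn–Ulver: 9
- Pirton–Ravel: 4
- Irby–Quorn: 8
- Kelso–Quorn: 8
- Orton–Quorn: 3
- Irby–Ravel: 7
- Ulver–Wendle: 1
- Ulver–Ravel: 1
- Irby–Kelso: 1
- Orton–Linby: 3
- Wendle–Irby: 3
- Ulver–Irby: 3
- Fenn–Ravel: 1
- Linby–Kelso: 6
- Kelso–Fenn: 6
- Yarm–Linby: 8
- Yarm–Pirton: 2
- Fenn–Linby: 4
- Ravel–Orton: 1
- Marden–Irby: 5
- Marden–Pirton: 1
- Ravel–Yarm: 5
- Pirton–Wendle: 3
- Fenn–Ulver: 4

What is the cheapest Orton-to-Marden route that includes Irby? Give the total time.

Shortest Orton→Irby: Orton–Ulver–Irby = 4
Best Irby to Marden: Irby–Marden costing 5
Total via Irby: 4 + 5 = 9 min.

9 min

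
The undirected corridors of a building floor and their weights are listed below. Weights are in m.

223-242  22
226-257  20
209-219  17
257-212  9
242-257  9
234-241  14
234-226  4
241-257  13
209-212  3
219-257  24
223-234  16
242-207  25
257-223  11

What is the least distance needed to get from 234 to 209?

Compare a few routes:
234 → 226 → 257 → 212 → 209: 4+20+9+3 = 36
234 → 223 → 257 → 212 → 209: 16+11+9+3 = 39
Cheapest is 234 → 226 → 257 → 212 → 209 at 36 m.

36 m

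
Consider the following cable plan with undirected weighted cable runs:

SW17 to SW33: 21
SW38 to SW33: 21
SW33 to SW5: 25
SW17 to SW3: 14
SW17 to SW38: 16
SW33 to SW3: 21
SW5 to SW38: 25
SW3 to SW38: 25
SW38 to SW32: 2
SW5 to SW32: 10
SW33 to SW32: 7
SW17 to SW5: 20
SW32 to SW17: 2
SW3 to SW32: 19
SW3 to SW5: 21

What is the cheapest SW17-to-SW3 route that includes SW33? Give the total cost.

Best SW17 to SW33: SW17–SW32–SW33 costing 9
Best SW33 to SW3: SW33–SW3 costing 21
Total via SW33: 9 + 21 = 30.

30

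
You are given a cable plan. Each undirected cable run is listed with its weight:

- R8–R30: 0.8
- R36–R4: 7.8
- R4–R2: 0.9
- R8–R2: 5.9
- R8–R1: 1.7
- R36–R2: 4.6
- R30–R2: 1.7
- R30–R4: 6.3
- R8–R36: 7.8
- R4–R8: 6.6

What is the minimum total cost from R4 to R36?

Candidate routes:
R4–R36: 7.8 = 7.8
R4–R2–R36: 0.9+4.6 = 5.5
R4–R2–R30–R8–R36: 0.9+1.7+0.8+7.8 = 11.2
Cheapest is R4–R2–R36 at 5.5.

5.5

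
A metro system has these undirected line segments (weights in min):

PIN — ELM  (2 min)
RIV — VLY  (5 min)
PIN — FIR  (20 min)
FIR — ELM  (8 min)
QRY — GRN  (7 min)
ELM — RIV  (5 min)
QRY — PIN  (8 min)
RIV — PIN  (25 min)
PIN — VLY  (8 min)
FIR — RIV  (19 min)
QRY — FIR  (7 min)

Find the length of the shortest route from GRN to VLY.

Shortest distances from GRN:
GRN: 0
QRY: 7  (via GRN)
FIR: 14  (via QRY)
PIN: 15  (via QRY)
ELM: 17  (via PIN)
RIV: 22  (via ELM)
VLY: 23  (via PIN)
Shortest route: GRN → QRY → PIN → VLY = 23 min.

23 min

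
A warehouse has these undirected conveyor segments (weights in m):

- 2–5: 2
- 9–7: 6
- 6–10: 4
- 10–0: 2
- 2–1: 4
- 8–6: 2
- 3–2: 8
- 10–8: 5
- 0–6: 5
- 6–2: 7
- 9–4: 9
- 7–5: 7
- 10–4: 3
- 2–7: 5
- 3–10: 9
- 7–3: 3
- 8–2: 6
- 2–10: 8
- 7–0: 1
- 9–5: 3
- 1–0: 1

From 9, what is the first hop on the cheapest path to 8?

Enumerating some paths:
9–5–2–8: 3+2+6 = 11
9–7–0–6–8: 6+1+5+2 = 14
Cheapest is 9–5–2–8 at 11 m.
So from 9 the first move is to 5.

5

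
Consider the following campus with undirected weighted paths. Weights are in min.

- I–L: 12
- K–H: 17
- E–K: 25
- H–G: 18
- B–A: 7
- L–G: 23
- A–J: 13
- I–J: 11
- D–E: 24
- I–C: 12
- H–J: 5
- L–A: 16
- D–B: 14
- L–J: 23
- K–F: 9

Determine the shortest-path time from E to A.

45 min

Settle nodes by increasing distance from E:
E: 0
D: 24  (via E)
K: 25  (via E)
F: 34  (via K)
B: 38  (via D)
H: 42  (via K)
A: 45  (via B)
Shortest route: E–D–B–A = 45 min.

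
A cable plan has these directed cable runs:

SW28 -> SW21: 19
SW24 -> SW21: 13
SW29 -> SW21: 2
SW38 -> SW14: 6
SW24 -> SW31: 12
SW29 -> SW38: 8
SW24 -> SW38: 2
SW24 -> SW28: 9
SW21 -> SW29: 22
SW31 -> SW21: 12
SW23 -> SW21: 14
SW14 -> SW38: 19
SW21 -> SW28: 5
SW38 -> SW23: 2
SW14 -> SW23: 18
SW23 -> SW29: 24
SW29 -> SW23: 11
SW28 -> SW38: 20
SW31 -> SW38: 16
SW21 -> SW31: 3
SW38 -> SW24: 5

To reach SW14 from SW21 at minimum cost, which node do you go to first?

SW31

Compare a few routes:
SW21 → SW29 → SW38 → SW14: 22+8+6 = 36
SW21 → SW28 → SW38 → SW14: 5+20+6 = 31
SW21 → SW31 → SW38 → SW14: 3+16+6 = 25
The minimum is 25 via SW21 → SW31 → SW38 → SW14.
So from SW21 the first move is to SW31.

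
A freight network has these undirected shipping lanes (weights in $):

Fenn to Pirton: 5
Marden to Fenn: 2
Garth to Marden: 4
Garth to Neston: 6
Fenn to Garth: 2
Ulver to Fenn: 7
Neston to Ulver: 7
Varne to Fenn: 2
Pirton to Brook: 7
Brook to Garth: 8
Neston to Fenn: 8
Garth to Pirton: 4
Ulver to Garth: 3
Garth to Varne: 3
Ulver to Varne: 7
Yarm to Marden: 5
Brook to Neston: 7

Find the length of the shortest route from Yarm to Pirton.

Settle nodes by increasing distance from Yarm:
Yarm: 0
Marden: 5  (via Yarm)
Fenn: 7  (via Marden)
Garth: 9  (via Marden)
Varne: 9  (via Fenn)
Ulver: 12  (via Garth)
Pirton: 12  (via Fenn)
Shortest route: Yarm → Marden → Fenn → Pirton = $12.

$12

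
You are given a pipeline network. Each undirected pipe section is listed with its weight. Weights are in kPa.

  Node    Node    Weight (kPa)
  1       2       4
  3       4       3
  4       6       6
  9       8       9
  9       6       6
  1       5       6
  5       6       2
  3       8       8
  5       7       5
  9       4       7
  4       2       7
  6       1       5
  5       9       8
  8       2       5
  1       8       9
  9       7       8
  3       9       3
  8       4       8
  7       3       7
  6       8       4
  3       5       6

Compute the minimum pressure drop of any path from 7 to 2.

15 kPa

Settle nodes by increasing distance from 7:
7: 0
5: 5  (via 7)
3: 7  (via 7)
6: 7  (via 5)
9: 8  (via 7)
4: 10  (via 3)
1: 11  (via 5)
8: 11  (via 6)
2: 15  (via 1)
Shortest route: 7–5–1–2 = 15 kPa.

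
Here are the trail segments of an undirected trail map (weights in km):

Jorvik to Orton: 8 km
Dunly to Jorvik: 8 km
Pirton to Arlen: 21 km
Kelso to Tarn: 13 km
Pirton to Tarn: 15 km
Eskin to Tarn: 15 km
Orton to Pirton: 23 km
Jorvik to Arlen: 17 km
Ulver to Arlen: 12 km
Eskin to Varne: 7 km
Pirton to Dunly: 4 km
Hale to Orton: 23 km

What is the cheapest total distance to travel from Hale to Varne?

Running Dijkstra from Hale:
Hale: 0
Orton: 23  (via Hale)
Jorvik: 31  (via Orton)
Dunly: 39  (via Jorvik)
Pirton: 43  (via Dunly)
Arlen: 48  (via Jorvik)
Tarn: 58  (via Pirton)
Ulver: 60  (via Arlen)
Kelso: 71  (via Tarn)
Eskin: 73  (via Tarn)
Varne: 80  (via Eskin)
Shortest route: Hale → Orton → Jorvik → Dunly → Pirton → Tarn → Eskin → Varne = 80 km.

80 km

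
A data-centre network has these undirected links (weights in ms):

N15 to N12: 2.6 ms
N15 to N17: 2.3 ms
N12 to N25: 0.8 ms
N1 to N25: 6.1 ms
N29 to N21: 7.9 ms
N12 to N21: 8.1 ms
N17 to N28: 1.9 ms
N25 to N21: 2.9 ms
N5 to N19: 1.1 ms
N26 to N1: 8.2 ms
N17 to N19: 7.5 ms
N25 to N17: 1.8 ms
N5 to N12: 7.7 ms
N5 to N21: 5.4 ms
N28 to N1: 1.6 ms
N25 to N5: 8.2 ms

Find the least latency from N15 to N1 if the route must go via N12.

8.7 ms

Best N15 to N12: N15–N12 costing 2.6
Best N12 to N1: N12–N25–N17–N28–N1 costing 6.1
Total via N12: 2.6 + 6.1 = 8.7 ms.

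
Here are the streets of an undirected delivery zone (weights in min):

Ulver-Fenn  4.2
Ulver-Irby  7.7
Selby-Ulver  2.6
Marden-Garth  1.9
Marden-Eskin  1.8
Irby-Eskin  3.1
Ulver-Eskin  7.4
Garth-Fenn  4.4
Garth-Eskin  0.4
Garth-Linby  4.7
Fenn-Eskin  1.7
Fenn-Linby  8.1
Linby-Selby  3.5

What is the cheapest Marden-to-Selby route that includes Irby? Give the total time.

15.2 min

Shortest Marden→Irby: Marden → Eskin → Irby = 4.9
Shortest Irby→Selby: Irby → Ulver → Selby = 10.3
Total via Irby: 4.9 + 10.3 = 15.2 min.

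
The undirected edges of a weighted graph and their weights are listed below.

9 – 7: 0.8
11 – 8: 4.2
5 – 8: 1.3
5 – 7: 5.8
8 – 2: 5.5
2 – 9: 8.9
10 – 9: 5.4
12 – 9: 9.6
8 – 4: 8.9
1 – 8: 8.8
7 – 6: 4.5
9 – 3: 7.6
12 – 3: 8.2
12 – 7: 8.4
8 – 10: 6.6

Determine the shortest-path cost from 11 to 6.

15.8

Settle nodes by increasing distance from 11:
11: 0
8: 4.2  (via 11)
5: 5.5  (via 8)
2: 9.7  (via 8)
10: 10.8  (via 8)
7: 11.3  (via 5)
9: 12.1  (via 7)
1: 13  (via 8)
4: 13.1  (via 8)
6: 15.8  (via 7)
Shortest route: 11–8–5–7–6 = 15.8.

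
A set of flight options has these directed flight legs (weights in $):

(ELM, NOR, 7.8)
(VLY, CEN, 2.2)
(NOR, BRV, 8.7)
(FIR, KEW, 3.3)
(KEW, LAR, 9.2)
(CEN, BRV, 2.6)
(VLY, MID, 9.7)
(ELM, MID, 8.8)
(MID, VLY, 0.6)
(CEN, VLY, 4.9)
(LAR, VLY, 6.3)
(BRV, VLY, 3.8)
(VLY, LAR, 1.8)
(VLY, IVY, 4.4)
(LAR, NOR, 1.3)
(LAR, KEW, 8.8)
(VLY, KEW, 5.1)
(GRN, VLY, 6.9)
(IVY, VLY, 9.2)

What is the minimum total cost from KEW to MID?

$25.2

Enumerating some paths:
KEW → LAR → NOR → BRV → VLY → MID: 9.2+1.3+8.7+3.8+9.7 = 32.7
KEW → LAR → VLY → MID: 9.2+6.3+9.7 = 25.2
Cheapest is KEW → LAR → VLY → MID at $25.2.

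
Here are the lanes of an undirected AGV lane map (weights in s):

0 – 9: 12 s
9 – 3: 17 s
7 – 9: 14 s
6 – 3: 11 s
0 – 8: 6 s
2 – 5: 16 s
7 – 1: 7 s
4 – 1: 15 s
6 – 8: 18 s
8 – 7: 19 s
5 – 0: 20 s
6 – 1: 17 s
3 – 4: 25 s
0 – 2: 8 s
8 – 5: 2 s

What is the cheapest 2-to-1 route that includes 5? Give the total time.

44 s

Shortest 2→5: 2–5 = 16
Shortest 5→1: 5–8–7–1 = 28
Total via 5: 16 + 28 = 44 s.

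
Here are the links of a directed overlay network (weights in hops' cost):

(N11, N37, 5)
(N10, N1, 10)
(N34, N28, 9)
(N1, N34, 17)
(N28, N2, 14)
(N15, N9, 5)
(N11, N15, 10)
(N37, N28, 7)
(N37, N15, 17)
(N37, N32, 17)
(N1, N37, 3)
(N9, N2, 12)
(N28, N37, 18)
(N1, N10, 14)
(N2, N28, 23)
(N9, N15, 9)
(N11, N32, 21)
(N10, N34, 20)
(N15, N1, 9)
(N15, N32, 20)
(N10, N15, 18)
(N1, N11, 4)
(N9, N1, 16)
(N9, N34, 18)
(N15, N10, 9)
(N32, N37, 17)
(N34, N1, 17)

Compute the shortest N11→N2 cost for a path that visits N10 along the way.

Shortest N11→N10: N11 → N15 → N10 = 19
Shortest N10→N2: N10 → N1 → N37 → N28 → N2 = 34
Total via N10: 19 + 34 = 53 hops' cost.

53 hops' cost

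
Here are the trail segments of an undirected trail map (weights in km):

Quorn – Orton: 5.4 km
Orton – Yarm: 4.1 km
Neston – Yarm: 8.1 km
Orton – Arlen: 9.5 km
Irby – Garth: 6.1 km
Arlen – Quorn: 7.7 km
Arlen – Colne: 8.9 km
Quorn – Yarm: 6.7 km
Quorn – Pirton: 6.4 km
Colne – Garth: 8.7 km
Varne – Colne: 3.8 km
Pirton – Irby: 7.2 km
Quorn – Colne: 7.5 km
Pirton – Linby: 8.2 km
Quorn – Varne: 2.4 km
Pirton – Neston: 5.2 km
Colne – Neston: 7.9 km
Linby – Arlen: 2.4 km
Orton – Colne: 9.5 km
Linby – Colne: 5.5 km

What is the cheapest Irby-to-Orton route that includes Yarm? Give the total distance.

Best Irby to Yarm: Irby–Pirton–Quorn–Yarm costing 20.3
Shortest Yarm→Orton: Yarm–Orton = 4.1
Total via Yarm: 20.3 + 4.1 = 24.4 km.

24.4 km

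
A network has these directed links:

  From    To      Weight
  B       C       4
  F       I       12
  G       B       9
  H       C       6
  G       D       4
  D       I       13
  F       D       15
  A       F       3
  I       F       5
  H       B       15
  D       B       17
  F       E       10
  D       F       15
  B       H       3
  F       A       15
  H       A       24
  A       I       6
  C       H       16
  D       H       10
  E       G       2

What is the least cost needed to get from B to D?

Running Dijkstra from B:
B: 0
H: 3  (via B)
C: 4  (via B)
A: 27  (via H)
F: 30  (via A)
I: 33  (via A)
E: 40  (via F)
G: 42  (via E)
D: 45  (via F)
Shortest route: B → H → A → F → D = 45.

45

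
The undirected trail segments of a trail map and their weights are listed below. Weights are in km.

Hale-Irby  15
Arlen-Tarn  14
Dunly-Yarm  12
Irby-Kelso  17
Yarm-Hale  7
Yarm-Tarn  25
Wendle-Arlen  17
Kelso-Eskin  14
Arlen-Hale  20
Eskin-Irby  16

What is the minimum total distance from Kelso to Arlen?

52 km

Enumerating some paths:
Kelso - Eskin - Irby - Hale - Arlen: 14+16+15+20 = 65
Kelso - Irby - Hale - Arlen: 17+15+20 = 52
Kelso - Irby - Hale - Yarm - Tarn - Arlen: 17+15+7+25+14 = 78
Kelso - Eskin - Irby - Hale - Yarm - Tarn - Arlen: 14+16+15+7+25+14 = 91
The minimum is 52 km via Kelso - Irby - Hale - Arlen.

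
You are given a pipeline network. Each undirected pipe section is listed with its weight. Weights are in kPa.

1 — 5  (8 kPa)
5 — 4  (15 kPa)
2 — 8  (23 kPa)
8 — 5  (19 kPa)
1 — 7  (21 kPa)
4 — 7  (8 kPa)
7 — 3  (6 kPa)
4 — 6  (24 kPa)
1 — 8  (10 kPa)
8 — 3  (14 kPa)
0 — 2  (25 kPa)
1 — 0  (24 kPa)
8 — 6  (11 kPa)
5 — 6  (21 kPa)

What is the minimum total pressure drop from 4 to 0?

Shortest distances from 4:
4: 0
7: 8  (via 4)
3: 14  (via 7)
5: 15  (via 4)
1: 23  (via 5)
6: 24  (via 4)
8: 28  (via 3)
0: 47  (via 1)
Shortest route: 4 → 5 → 1 → 0 = 47 kPa.

47 kPa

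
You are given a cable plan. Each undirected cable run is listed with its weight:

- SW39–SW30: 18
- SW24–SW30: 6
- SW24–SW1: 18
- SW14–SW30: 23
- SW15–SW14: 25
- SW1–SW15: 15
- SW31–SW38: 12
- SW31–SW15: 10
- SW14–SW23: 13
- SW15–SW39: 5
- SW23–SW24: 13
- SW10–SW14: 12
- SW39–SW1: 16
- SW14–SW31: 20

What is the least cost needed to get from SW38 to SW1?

37

Candidate routes:
SW38–SW31–SW15–SW39–SW30–SW24–SW1: 12+10+5+18+6+18 = 69
SW38–SW31–SW14–SW15–SW1: 12+20+25+15 = 72
SW38–SW31–SW15–SW1: 12+10+15 = 37
SW38–SW31–SW15–SW39–SW1: 12+10+5+16 = 43
Cheapest is SW38–SW31–SW15–SW1 at 37.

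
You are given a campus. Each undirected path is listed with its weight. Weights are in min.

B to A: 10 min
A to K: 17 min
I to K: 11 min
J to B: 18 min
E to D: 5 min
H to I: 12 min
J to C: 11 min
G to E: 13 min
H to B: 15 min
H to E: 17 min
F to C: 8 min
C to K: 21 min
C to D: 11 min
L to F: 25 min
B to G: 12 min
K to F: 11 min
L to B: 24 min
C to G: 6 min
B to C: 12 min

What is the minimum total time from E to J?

27 min

Enumerating some paths:
E → D → C → J: 5+11+11 = 27
E → G → C → J: 13+6+11 = 30
E → G → B → J: 13+12+18 = 43
The minimum is 27 min via E → D → C → J.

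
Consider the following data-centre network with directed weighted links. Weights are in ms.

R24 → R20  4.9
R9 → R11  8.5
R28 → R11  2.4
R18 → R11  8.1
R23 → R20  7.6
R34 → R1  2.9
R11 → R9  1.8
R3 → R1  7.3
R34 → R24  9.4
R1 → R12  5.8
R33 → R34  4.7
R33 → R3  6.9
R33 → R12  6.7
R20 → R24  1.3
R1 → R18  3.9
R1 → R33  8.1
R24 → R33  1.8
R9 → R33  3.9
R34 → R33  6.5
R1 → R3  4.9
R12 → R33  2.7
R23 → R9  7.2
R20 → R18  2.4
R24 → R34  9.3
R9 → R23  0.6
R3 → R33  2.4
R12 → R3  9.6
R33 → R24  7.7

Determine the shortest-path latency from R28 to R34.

Running Dijkstra from R28:
R28: 0
R11: 2.4  (via R28)
R9: 4.2  (via R11)
R23: 4.8  (via R9)
R33: 8.1  (via R9)
R20: 12.4  (via R23)
R34: 12.8  (via R33)
Shortest route: R28–R11–R9–R33–R34 = 12.8 ms.

12.8 ms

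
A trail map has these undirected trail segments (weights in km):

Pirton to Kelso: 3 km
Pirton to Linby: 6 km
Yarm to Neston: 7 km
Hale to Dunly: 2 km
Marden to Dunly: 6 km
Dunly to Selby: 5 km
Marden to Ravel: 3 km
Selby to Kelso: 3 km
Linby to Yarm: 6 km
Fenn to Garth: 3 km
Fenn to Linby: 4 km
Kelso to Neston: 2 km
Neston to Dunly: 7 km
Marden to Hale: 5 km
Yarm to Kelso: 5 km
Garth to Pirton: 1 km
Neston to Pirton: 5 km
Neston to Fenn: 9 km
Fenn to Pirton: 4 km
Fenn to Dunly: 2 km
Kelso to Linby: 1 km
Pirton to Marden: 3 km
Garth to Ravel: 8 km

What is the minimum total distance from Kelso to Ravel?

9 km

Compare a few routes:
Kelso → Pirton → Garth → Ravel: 3+1+8 = 12
Kelso → Pirton → Marden → Ravel: 3+3+3 = 9
Kelso → Linby → Pirton → Marden → Ravel: 1+6+3+3 = 13
The minimum is 9 km via Kelso → Pirton → Marden → Ravel.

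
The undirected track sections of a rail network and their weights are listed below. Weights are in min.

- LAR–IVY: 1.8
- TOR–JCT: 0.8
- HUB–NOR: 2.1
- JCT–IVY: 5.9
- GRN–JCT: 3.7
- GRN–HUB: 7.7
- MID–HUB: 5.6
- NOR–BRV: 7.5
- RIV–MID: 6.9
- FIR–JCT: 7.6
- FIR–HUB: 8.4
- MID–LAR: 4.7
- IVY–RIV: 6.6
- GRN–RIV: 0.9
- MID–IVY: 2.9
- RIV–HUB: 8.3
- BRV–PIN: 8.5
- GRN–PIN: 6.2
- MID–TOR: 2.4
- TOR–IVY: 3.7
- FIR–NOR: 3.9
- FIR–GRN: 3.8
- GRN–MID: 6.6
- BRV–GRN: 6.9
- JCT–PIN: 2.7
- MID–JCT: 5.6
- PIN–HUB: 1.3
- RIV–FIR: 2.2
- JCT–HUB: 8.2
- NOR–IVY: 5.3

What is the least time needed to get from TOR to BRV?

11.4 min

Settle nodes by increasing distance from TOR:
TOR: 0
JCT: 0.8  (via TOR)
MID: 2.4  (via TOR)
PIN: 3.5  (via JCT)
IVY: 3.7  (via TOR)
GRN: 4.5  (via JCT)
HUB: 4.8  (via PIN)
RIV: 5.4  (via GRN)
LAR: 5.5  (via IVY)
NOR: 6.9  (via HUB)
FIR: 7.6  (via RIV)
BRV: 11.4  (via GRN)
Shortest route: TOR–JCT–GRN–BRV = 11.4 min.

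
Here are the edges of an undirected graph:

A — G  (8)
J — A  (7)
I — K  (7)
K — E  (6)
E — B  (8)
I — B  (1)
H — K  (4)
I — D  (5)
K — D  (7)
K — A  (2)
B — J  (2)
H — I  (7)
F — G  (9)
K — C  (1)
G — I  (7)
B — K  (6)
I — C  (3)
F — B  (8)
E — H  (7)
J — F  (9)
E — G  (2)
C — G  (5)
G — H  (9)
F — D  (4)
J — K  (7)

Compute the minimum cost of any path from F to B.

8

Compare a few routes:
F–J–B: 9+2 = 11
F–D–I–B: 4+5+1 = 10
F–D–K–C–I–B: 4+7+1+3+1 = 16
F–B: 8 = 8
The minimum is 8 via F–B.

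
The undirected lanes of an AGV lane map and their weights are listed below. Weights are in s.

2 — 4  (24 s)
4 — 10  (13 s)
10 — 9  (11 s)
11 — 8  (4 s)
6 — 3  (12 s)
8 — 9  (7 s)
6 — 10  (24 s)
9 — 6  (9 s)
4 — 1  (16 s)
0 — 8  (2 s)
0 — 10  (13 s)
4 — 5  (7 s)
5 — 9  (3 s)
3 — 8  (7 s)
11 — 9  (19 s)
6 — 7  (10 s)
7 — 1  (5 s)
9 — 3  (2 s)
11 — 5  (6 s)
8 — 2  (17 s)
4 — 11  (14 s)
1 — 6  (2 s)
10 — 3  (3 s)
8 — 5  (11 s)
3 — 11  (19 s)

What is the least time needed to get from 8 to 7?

Compare a few routes:
8 - 9 - 6 - 1 - 7: 7+9+2+5 = 23
8 - 3 - 9 - 6 - 1 - 7: 7+2+9+2+5 = 25
The minimum is 23 s via 8 - 9 - 6 - 1 - 7.

23 s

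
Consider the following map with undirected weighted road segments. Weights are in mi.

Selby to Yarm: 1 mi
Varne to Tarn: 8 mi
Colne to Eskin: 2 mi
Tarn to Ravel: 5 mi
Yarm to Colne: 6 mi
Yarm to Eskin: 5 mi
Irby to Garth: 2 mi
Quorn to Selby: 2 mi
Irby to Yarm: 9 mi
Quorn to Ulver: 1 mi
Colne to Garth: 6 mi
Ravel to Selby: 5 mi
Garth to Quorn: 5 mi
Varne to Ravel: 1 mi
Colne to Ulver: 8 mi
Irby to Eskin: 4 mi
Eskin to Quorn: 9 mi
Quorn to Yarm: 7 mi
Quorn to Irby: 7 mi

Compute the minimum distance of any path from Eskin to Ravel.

Compare a few routes:
Eskin → Yarm → Selby → Ravel: 5+1+5 = 11
Eskin → Quorn → Selby → Ravel: 9+2+5 = 16
Eskin → Colne → Yarm → Selby → Ravel: 2+6+1+5 = 14
The minimum is 11 mi via Eskin → Yarm → Selby → Ravel.

11 mi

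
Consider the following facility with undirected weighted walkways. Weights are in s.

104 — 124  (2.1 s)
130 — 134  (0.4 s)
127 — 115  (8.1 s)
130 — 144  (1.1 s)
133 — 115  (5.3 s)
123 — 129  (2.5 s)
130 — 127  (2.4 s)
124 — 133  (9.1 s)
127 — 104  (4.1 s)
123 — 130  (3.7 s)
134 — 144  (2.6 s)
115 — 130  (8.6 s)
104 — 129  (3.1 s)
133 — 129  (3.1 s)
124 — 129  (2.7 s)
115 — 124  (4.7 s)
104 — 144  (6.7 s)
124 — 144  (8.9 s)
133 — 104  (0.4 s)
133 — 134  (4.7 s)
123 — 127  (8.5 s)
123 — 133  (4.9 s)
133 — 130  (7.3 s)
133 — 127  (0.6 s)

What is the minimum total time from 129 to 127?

Enumerating some paths:
129 → 104 → 133 → 127: 3.1+0.4+0.6 = 4.1
129 → 124 → 104 → 133 → 127: 2.7+2.1+0.4+0.6 = 5.8
129 → 133 → 127: 3.1+0.6 = 3.7
Cheapest is 129 → 133 → 127 at 3.7 s.

3.7 s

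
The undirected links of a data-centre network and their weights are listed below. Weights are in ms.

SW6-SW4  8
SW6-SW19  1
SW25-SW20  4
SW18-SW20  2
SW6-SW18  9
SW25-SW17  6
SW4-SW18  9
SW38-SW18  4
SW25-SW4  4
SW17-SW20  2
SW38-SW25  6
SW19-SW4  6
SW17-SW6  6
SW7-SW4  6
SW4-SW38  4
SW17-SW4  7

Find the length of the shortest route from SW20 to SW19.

9 ms

Settle nodes by increasing distance from SW20:
SW20: 0
SW17: 2  (via SW20)
SW18: 2  (via SW20)
SW25: 4  (via SW20)
SW38: 6  (via SW18)
SW4: 8  (via SW25)
SW6: 8  (via SW17)
SW19: 9  (via SW6)
Shortest route: SW20–SW17–SW6–SW19 = 9 ms.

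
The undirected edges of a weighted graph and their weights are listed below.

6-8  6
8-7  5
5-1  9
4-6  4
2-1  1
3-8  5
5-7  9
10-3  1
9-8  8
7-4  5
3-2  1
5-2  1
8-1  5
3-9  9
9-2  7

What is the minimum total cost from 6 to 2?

12

Running Dijkstra from 6:
6: 0
4: 4  (via 6)
8: 6  (via 6)
7: 9  (via 4)
1: 11  (via 8)
3: 11  (via 8)
2: 12  (via 1)
Shortest route: 6–8–1–2 = 12.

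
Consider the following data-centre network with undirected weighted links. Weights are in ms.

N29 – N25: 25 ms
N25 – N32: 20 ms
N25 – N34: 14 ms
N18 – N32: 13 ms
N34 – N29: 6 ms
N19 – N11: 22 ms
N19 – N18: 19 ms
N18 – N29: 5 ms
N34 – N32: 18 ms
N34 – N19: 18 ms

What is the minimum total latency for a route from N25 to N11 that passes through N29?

66 ms

Best N25 to N29: N25 → N34 → N29 costing 20
Shortest N29→N11: N29 → N18 → N19 → N11 = 46
Total via N29: 20 + 46 = 66 ms.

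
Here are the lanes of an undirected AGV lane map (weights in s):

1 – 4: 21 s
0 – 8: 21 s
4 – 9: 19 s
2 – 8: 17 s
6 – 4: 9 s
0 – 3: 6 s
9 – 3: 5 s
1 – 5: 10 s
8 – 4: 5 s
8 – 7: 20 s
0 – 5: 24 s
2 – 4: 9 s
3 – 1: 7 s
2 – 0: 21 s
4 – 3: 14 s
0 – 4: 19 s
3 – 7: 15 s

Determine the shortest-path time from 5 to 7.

32 s

Candidate routes:
5 - 0 - 3 - 7: 24+6+15 = 45
5 - 1 - 3 - 7: 10+7+15 = 32
5 - 1 - 3 - 4 - 8 - 7: 10+7+14+5+20 = 56
5 - 1 - 4 - 8 - 7: 10+21+5+20 = 56
Cheapest is 5 - 1 - 3 - 7 at 32 s.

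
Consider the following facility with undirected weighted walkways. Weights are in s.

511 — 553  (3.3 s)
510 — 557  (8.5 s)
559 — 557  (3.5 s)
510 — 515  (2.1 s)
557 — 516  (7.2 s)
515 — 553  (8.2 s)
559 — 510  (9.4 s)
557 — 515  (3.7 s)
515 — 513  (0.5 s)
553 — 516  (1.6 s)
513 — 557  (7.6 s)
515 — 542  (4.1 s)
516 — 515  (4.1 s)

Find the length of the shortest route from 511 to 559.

Enumerating some paths:
511 - 553 - 516 - 515 - 557 - 559: 3.3+1.6+4.1+3.7+3.5 = 16.2
511 - 553 - 516 - 557 - 559: 3.3+1.6+7.2+3.5 = 15.6
511 - 553 - 515 - 557 - 559: 3.3+8.2+3.7+3.5 = 18.7
Cheapest is 511 - 553 - 516 - 557 - 559 at 15.6 s.

15.6 s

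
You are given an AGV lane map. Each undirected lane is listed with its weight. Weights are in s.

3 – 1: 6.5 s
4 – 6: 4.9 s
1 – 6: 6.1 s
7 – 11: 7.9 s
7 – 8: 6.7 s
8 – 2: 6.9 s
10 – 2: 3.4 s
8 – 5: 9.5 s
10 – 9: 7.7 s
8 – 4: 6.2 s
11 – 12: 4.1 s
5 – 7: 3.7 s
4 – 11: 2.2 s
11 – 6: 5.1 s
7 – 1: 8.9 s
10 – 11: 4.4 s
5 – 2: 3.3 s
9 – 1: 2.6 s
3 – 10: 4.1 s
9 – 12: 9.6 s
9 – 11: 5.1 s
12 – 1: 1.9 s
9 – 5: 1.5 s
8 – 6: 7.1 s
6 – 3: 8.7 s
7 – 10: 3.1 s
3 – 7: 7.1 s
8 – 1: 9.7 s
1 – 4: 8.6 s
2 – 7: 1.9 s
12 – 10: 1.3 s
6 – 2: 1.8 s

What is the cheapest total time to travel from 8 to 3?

Settle nodes by increasing distance from 8:
8: 0
4: 6.2  (via 8)
7: 6.7  (via 8)
2: 6.9  (via 8)
6: 7.1  (via 8)
11: 8.4  (via 4)
5: 9.5  (via 8)
1: 9.7  (via 8)
10: 9.8  (via 7)
9: 11  (via 5)
12: 11.1  (via 10)
3: 13.8  (via 7)
Shortest route: 8 → 7 → 3 = 13.8 s.

13.8 s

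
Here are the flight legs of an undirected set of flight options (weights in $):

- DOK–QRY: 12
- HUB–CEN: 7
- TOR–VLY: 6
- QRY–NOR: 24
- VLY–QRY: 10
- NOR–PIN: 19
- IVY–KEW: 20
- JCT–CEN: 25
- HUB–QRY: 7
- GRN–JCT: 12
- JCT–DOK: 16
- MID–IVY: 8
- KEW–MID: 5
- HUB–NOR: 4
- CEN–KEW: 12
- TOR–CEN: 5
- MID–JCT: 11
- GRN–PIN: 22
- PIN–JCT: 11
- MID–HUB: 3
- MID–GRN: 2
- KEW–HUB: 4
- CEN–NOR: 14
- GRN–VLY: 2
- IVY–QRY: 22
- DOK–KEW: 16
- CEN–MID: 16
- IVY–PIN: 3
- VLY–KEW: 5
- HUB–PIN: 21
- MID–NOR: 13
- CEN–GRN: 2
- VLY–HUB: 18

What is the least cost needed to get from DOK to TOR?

$27

Compare a few routes:
DOK–QRY–VLY–TOR: 12+10+6 = 28
DOK–KEW–VLY–TOR: 16+5+6 = 27
The minimum is $27 via DOK–KEW–VLY–TOR.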